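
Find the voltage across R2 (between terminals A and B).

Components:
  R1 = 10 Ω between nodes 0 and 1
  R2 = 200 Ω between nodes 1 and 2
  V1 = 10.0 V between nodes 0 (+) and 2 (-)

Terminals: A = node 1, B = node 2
R1 and R2 are in series across V1 (node 0 → node 1 → node 2), and the output A–B is taken across R2, so this is a voltage divider.
Series current: I = V1/(R1 + R2) = 10/(10 + 200) = 10/210 = 0.04762 A
V_R2 = I × R2 = V1 × R2/(R1 + R2) = 10 × 200/210 = 9.524 V

Final answer: 9.524 V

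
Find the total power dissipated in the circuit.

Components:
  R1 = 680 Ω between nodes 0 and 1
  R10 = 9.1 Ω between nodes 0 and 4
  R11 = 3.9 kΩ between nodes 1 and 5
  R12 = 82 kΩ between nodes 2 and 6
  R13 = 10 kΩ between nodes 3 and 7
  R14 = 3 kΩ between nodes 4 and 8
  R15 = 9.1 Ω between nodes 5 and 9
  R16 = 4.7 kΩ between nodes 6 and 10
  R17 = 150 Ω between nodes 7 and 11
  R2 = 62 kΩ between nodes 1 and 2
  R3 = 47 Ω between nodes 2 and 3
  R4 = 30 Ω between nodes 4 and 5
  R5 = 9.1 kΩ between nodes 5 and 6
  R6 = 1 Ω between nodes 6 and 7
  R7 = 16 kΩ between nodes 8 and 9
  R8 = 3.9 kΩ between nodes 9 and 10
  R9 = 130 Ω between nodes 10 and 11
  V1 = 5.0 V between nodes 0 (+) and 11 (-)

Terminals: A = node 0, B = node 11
Nodal analysis, taking node 11 as the 0 V reference.
Source V1 fixes V_0 = 5 V.
KCL at each unknown node (sum of currents leaving = 0; resistances in Ω):
  Node 1: (V_1 - 5)/680 + (V_1 - V_2)/62000 + (V_1 - V_5)/3900 = 0
  Node 2: (V_2 - V_1)/62000 + (V_2 - V_3)/47 + (V_2 - V_6)/82000 = 0
  Node 3: (V_3 - V_2)/47 + (V_3 - V_7)/10000 = 0
  Node 4: (V_4 - V_5)/30 + (V_4 - 5)/9.1 + (V_4 - V_8)/3000 = 0
  Node 5: (V_5 - V_4)/30 + (V_5 - V_6)/9100 + (V_5 - V_1)/3900 + (V_5 - V_9)/9.1 = 0
  Node 6: (V_6 - V_5)/9100 + (V_6 - V_7)/1 + (V_6 - V_2)/82000 + (V_6 - V_10)/4700 = 0
  Node 7: (V_7 - V_6)/1 + (V_7 - V_3)/10000 + (V_7 - 0)/150 = 0
  Node 8: (V_8 - V_9)/16000 + (V_8 - V_4)/3000 = 0
  Node 9: (V_9 - V_8)/16000 + (V_9 - V_10)/3900 + (V_9 - V_5)/9.1 = 0
  Node 10: (V_10 - V_9)/3900 + (V_10 - 0)/130 + (V_10 - V_6)/4700 = 0
Collecting terms (coefficients in siemens):
  0.001743·V_1 - 0.00001613·V_2 - 0.0002564·V_5 = 0.007353
  0.0213·V_2 - 0.00001613·V_1 - 0.02128·V_3 - 0.0000122·V_6 = 0
  0.02138·V_3 - 0.02128·V_2 - 0.0001·V_7 = 0
  0.1436·V_4 - 0.03333·V_5 - 0.0003333·V_8 = 0.5495
  0.1436·V_5 - 0.0002564·V_1 - 0.03333·V_4 - 0.0001099·V_6 - 0.1099·V_9 = 0
  1·V_6 - 0.0000122·V_2 - 0.0001099·V_5 - 1·V_7 - 0.0002128·V_10 = 0
  1.007·V_7 - 0.0001·V_3 - 1·V_6 = 0
  0.0003958·V_8 - 0.0003333·V_4 - 0.0000625·V_9 = 0
  0.1102·V_9 - 0.1099·V_5 - 0.0000625·V_8 - 0.0002564·V_10 = 0
  0.008161·V_10 - 0.0002128·V_6 - 0.0002564·V_9 = 0
Solving these 10 simultaneous equations (Gaussian elimination) gives:
  V_1 = 4.95 V, V_2 = 0.705 V, V_3 = 0.7021 V, V_4 = 4.984 V
  V_5 = 4.932 V, V_6 = 0.09264 V, V_7 = 0.09209 V, V_8 = 4.974 V
  V_9 = 4.921 V, V_10 = 0.157 V
Power in each resistor, P = (ΔV)²/R:
  P_R1 = (5 - 4.95)²/680 = 0.000003645 W
  P_R2 = (4.95 - 0.705)²/62000 = 0.0002907 W
  P_R3 = (0.705 - 0.7021)²/47 = 0.0000001749 W
  P_R4 = (4.984 - 4.932)²/30 = 0.00009137 W
  P_R5 = (4.932 - 0.09264)²/9100 = 0.002573 W
  P_R6 = (0.09264 - 0.09209)²/1 = 0.0000003057 W
  P_R7 = (4.974 - 4.921)²/16000 = 0.0000001784 W
  P_R8 = (4.921 - 0.157)²/3900 = 0.005819 W
  P_R9 = (0.157 - 0)²/130 = 0.0001896 W
  P_R10 = (5 - 4.984)²/9.1 = 0.00002782 W
  P_R11 = (4.95 - 4.932)²/3900 = 0.00000008759 W
  P_R12 = (0.705 - 0.09264)²/82000 = 0.000004573 W
  P_R13 = (0.7021 - 0.09209)²/10000 = 0.00003721 W
  P_R14 = (4.984 - 4.974)²/3000 = 0.00000003344 W
  P_R15 = (4.932 - 4.921)²/9.1 = 0.0000135 W
  P_R16 = (0.09264 - 0.157)²/4700 = 0.0000008814 W
  P_R17 = (0.09209 - 0)²/150 = 0.00005654 W
P_total = P_R1 + P_R2 + P_R3 + P_R4 + P_R5 + P_R6 + P_R7 + P_R8 + P_R9 + P_R10 + P_R11 + P_R12 + P_R13 + P_R14 + P_R15 + P_R16 + P_R17 = 0.009108 W

Final answer: 0.009108 W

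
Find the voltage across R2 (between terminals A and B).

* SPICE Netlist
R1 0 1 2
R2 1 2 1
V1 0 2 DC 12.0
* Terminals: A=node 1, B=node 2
R1 and R2 are in series across V1 (node 0 → node 1 → node 2), and the output A–B is taken across R2, so this is a voltage divider.
Series current: I = V1/(R1 + R2) = 12/(2 + 1) = 12/3 = 4 A
V_R2 = I × R2 = V1 × R2/(R1 + R2) = 12 × 1/3 = 4 V

Final answer: 4 V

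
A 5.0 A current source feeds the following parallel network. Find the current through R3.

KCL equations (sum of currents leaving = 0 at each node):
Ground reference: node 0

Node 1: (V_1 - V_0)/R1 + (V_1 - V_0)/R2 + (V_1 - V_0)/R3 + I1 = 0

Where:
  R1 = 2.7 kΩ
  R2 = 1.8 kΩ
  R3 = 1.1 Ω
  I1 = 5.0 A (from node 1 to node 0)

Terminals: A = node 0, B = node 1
All resistors sit directly between nodes 0 and 1, so they are in parallel and share one voltage V; the full source current 5 A splits among them.
1/R_par = 1/2700 + 1/1800 + 1/1.1 = 0.91 S  =>  R_par = 1.099 Ω
V = I × R_par = 5 × 1.099 = 5.494 V
I_R3 = V/R3 = 5.494/1.1 = 4.995 A

Final answer: 4.995 A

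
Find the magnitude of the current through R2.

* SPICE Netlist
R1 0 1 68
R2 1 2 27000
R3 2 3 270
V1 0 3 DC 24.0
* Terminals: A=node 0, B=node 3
Nodal analysis, taking node 3 as the 0 V reference.
Source V1 fixes V_0 = 24 V.
KCL at each unknown node (sum of currents leaving = 0; resistances in Ω):
  Node 1: (V_1 - 24)/68 + (V_1 - V_2)/27000 = 0
  Node 2: (V_2 - V_1)/27000 + (V_2 - 0)/270 = 0
Collecting terms (coefficients in siemens):
  0.01474·V_1 - 0.00003704·V_2 = 0.3529
  0.003741·V_2 - 0.00003704·V_1 = 0
Determinant D = (0.01474)(0.003741) - (-0.00003704)(-0.00003704) = 0.00005515
V_1 = [(0.3529)(0.003741) - (-0.00003704)(0)]/D = 23.94 V
V_2 = [(0.01474)(0) - (0.3529)(-0.00003704)]/D = 0.237 V
I_R2 = (V_1 - V_2)/R2 = (23.94 - 0.237)/27000 = 0.0008779 A
|I_R2| = 0.0008779 A

Final answer: |I_R2| = 0.0008779 A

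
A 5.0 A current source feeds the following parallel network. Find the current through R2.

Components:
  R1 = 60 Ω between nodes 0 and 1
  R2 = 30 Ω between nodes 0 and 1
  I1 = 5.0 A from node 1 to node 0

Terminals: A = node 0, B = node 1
All resistors sit directly between nodes 0 and 1, so they are in parallel and share one voltage V; the full source current 5 A splits among them.
1/R_par = 1/60 + 1/30 = 0.05 S  =>  R_par = 20 Ω
V = I × R_par = 5 × 20 = 100 V
I_R2 = V/R2 = 100/30 = 3.333 A

Final answer: 3.333 A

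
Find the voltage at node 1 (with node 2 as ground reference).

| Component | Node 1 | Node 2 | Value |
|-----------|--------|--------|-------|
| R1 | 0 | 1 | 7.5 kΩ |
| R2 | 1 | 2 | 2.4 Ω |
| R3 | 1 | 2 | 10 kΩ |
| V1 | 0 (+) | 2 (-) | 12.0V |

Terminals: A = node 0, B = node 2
Nodal analysis, taking node 2 as the 0 V reference.
Source V1 fixes V_0 = 12 V.
KCL at each unknown node (sum of currents leaving = 0; resistances in Ω):
  Node 1: (V_1 - 12)/7500 + (V_1 - 0)/2.4 + (V_1 - 0)/10000 = 0
Collecting terms: 0.4169 × V_1 = 0.0016  =>  V_1 = 0.003838 V
The requested potential is V_1 = 0.003838 V.

Final answer: V_1 = 0.003838 V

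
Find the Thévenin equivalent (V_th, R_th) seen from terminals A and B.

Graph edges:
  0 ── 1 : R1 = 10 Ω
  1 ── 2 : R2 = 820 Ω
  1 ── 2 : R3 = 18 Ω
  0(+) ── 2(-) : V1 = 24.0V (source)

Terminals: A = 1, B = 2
Step 1 — V_th is the open-circuit voltage V_A - V_B (nothing connected across the terminals).
Nodal analysis, taking node 2 as the 0 V reference.
Source V1 fixes V_0 = 24 V.
KCL at each unknown node (sum of currents leaving = 0; resistances in Ω):
  Node 1: (V_1 - 24)/10 + (V_1 - 0)/820 + (V_1 - 0)/18 = 0
Collecting terms: 0.1568 × V_1 = 2.4  =>  V_1 = 15.31 V
V_th = V_1 - V_2 = 15.31 - 0 = 15.31 V
Step 2 — R_th: zero the source — replace V1 by a short circuit (node 2 merges into node 0) — and find the resistance seen between A (node 1) and B (node 0).
Reduce the network between node 1 (A) and node 0 (B) by series/parallel combination:
  Rp1 = R1 ‖ R2 ‖ R3 (parallel, all between nodes 0 and 1) = 1/(1/10 + 1/820 + 1/18) = 6.379 Ω
R_th = 6.379 Ω

Final answer: V_th = 15.31 V, R_th = 6.379 Ω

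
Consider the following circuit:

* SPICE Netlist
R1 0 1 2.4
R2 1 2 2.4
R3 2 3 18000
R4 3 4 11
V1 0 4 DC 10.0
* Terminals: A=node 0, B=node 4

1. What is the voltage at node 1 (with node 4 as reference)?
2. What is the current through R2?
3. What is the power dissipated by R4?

Nodal analysis, taking node 4 as the 0 V reference.
Source V1 fixes V_0 = 10 V.
KCL at each unknown node (sum of currents leaving = 0; resistances in Ω):
  Node 1: (V_1 - 10)/2.4 + (V_1 - V_2)/2.4 = 0
  Node 2: (V_2 - V_1)/2.4 + (V_2 - V_3)/18000 = 0
  Node 3: (V_3 - V_2)/18000 + (V_3 - 0)/11 = 0
Collecting terms (coefficients in siemens):
  0.8333·V_1 - 0.4167·V_2 = 4.167
  0.4167·V_2 - 0.4167·V_1 - 0.00005556·V_3 = 0
  0.09096·V_3 - 0.00005556·V_2 = 0
Solving these 3 simultaneous equations (Gaussian elimination) gives:
  V_1 = 9.999 V, V_2 = 9.997 V, V_3 = 0.006106 V
Part 1:
  Read off the nodal solution: V_1 = 9.999 V
Part 2:
  I_R2 = (V_1 - V_2)/R2 = (9.999 - 9.997)/2.4 = 0.0005551 A
  Magnitude: I_R2 = 0.0005551 A
Part 3:
  I_R4 = (V_3 - V_4)/R4 = (0.006106 - 0)/11 = 0.0005551 A
  P_R4 = I_R4² × R4 = (0.0005551)² × 11 = 0.000003389 W

Final answers:
1. V_1 = 9.999 V
2. I_R2 = 0.0005551 A
3. P_R4 = 3.389e-06 W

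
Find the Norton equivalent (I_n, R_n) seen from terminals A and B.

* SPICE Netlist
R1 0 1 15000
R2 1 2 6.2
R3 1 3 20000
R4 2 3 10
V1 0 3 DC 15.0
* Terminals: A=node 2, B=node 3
Find the Thévenin equivalent first; then I_n = V_th/R_th and R_n = R_th.
Step 1 — V_th is the open-circuit voltage V_A - V_B (nothing connected across the terminals).
Nodal analysis, taking node 3 as the 0 V reference.
Source V1 fixes V_0 = 15 V.
KCL at each unknown node (sum of currents leaving = 0; resistances in Ω):
  Node 1: (V_1 - 15)/15000 + (V_1 - V_2)/6.2 + (V_1 - 0)/20000 = 0
  Node 2: (V_2 - V_1)/6.2 + (V_2 - 0)/10 = 0
Collecting terms (coefficients in siemens):
  0.1614·V_1 - 0.1613·V_2 = 0.001
  0.2613·V_2 - 0.1613·V_1 = 0
Determinant D = (0.1614)(0.2613) - (-0.1613)(-0.1613) = 0.01616
V_1 = [(0.001)(0.2613) - (-0.1613)(0)]/D = 0.01617 V
V_2 = [(0.1614)(0) - (0.001)(-0.1613)]/D = 0.009981 V
V_th = V_2 - V_3 = 0.009981 - 0 = 0.009981 V
Step 2 — R_th: zero the source — replace V1 by a short circuit (node 3 merges into node 0) — and find the resistance seen between A (node 2) and B (node 0).
Reduce the network between node 2 (A) and node 0 (B) by series/parallel combination:
  Rp1 = R1 ‖ R3 (parallel, both between nodes 0 and 1) = 1/(1/15000 + 1/20000) = 8571 Ω
  Rs1 = R2 + Rp1 (series, joined only at node 1) = 6.2 + 8571 = 8578 Ω
  Rp2 = R4 ‖ Rs1 (parallel, both between nodes 0 and 2) = 1/(1/10 + 1/8578) = 9.988 Ω
R_th = 9.988 Ω
I_n = V_th/R_th = 0.009981/9.988 = 0.0009993 A, and R_n = R_th = 9.988 Ω

Final answer: I_n = 0.0009993 A, R_n = 9.988 Ω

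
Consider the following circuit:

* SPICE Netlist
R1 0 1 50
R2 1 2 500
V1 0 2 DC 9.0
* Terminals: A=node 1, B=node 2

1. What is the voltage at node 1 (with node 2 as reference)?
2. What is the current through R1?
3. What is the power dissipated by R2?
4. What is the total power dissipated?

Nodal analysis, taking node 2 as the 0 V reference.
Source V1 fixes V_0 = 9 V.
KCL at each unknown node (sum of currents leaving = 0; resistances in Ω):
  Node 1: (V_1 - 9)/50 + (V_1 - 0)/500 = 0
Collecting terms: 0.022 × V_1 = 0.18  =>  V_1 = 8.182 V
Part 1:
  Read off the nodal solution: V_1 = 8.182 V
Part 2:
  I_R1 = (V_0 - V_1)/R1 = (9 - 8.182)/50 = 0.01636 A
  Magnitude: I_R1 = 0.01636 A
Part 3:
  I_R2 = (V_1 - V_2)/R2 = (8.182 - 0)/500 = 0.01636 A
  P_R2 = I_R2² × R2 = (0.01636)² × 500 = 0.1339 W
Part 4:
  Power in each resistor, P = (ΔV)²/R:
    P_R1 = (9 - 8.182)²/50 = 0.01339 W
    P_R2 = (8.182 - 0)²/500 = 0.1339 W
  P_total = P_R1 + P_R2 = 0.1473 W

Final answers:
1. V_1 = 8.182 V
2. I_R1 = 0.01636 A
3. P_R2 = 0.1339 W
4. P_total = 0.1473 W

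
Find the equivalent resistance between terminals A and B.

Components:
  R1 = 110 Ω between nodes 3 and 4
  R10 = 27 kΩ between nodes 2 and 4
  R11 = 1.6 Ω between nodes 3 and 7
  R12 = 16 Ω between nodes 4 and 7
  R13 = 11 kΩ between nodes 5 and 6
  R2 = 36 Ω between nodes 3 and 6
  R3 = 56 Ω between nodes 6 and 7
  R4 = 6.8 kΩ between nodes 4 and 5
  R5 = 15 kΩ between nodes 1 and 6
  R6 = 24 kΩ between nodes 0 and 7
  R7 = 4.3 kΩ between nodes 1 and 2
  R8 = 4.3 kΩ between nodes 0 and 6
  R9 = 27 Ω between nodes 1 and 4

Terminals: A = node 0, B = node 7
The network is not a plain series/parallel combination. Inject a 1 A test current into terminal A (node 0) and return it from terminal B (node 7); then R_eq = V_A / (1 A).
Nodal analysis, taking node 7 as the 0 V reference.
Current source I_test pushes 1 A into node 0 and draws it out of node 7.
KCL at each unknown node (sum of currents leaving = 0; resistances in Ω):
  Node 0: (V_0 - 0)/24000 + (V_0 - V_6)/4300 - 1 = 0
  Node 1: (V_1 - V_6)/15000 + (V_1 - V_2)/4300 + (V_1 - V_4)/27 = 0
  Node 2: (V_2 - V_1)/4300 + (V_2 - V_4)/27000 = 0
  Node 3: (V_3 - V_4)/110 + (V_3 - V_6)/36 + (V_3 - 0)/1.6 = 0
  Node 4: (V_4 - V_1)/27 + (V_4 - V_2)/27000 + (V_4 - V_3)/110 + (V_4 - V_5)/6800 + (V_4 - 0)/16 = 0
  Node 5: (V_5 - V_4)/6800 + (V_5 - V_6)/11000 = 0
  Node 6: (V_6 - V_0)/4300 + (V_6 - V_1)/15000 + (V_6 - V_3)/36 + (V_6 - V_5)/11000 + (V_6 - 0)/56 = 0
Collecting terms (coefficients in siemens):
  0.0002742·V_0 - 0.0002326·V_6 = 1
  0.03734·V_1 - 0.0002326·V_2 - 0.03704·V_4 - 0.00006667·V_6 = 0
  0.0002696·V_2 - 0.0002326·V_1 - 0.00003704·V_4 = 0
  0.6619·V_3 - 0.009091·V_4 - 0.02778·V_6 = 0
  0.1088·V_4 - 0.03704·V_1 - 0.00003704·V_2 - 0.009091·V_3 - 0.0001471·V_5 = 0
  0.000238·V_5 - 0.0001471·V_4 - 0.00009091·V_6 = 0
  0.04603·V_6 - 0.0002326·V_0 - 0.00006667·V_1 - 0.02778·V_3 - 0.00009091·V_5 = 0
Solving these 7 simultaneous equations (Gaussian elimination) gives:
  V_0 = 3663 V, V_1 = 0.1677 V, V_2 = 0.1631 V, V_3 = 0.7994 V
  V_4 = 0.1339 V, V_5 = 7.343 V, V_6 = 19 V
R_eq = V_0 / 1 A = 3663 Ω = 3.663 kΩ

Final answer: 3.663 kΩ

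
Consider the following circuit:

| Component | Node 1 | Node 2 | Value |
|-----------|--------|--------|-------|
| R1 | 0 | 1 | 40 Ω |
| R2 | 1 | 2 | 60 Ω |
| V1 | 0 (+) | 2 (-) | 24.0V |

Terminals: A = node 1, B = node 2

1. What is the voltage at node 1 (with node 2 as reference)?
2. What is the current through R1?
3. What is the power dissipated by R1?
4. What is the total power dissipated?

Nodal analysis, taking node 2 as the 0 V reference.
Source V1 fixes V_0 = 24 V.
KCL at each unknown node (sum of currents leaving = 0; resistances in Ω):
  Node 1: (V_1 - 24)/40 + (V_1 - 0)/60 = 0
Collecting terms: 0.04167 × V_1 = 0.6  =>  V_1 = 14.4 V
Part 1:
  Read off the nodal solution: V_1 = 14.4 V
Part 2:
  I_R1 = (V_0 - V_1)/R1 = (24 - 14.4)/40 = 0.24 A
  Magnitude: I_R1 = 0.24 A
Part 3:
  I_R1 = (V_0 - V_1)/R1 = (24 - 14.4)/40 = 0.24 A
  P_R1 = I_R1² × R1 = (0.24)² × 40 = 2.304 W
Part 4:
  Power in each resistor, P = (ΔV)²/R:
    P_R1 = (24 - 14.4)²/40 = 2.304 W
    P_R2 = (14.4 - 0)²/60 = 3.456 W
  P_total = P_R1 + P_R2 = 5.76 W

Final answers:
1. V_1 = 14.4 V
2. I_R1 = 0.24 A
3. P_R1 = 2.304 W
4. P_total = 5.76 W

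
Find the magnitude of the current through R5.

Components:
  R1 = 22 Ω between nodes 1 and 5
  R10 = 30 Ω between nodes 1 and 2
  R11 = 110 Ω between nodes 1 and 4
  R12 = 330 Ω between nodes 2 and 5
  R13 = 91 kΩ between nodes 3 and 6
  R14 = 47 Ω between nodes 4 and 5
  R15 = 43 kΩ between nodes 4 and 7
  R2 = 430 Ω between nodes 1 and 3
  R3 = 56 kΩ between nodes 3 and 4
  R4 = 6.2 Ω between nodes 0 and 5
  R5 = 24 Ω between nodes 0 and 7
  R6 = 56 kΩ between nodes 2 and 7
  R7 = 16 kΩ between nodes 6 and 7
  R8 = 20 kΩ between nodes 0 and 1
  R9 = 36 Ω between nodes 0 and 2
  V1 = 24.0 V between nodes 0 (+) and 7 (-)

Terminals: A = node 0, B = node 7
Nodal analysis, taking node 7 as the 0 V reference.
Source V1 fixes V_0 = 24 V.
KCL at each unknown node (sum of currents leaving = 0; resistances in Ω):
  Node 1: (V_1 - V_5)/22 + (V_1 - V_3)/430 + (V_1 - 24)/20000 + (V_1 - V_2)/30 + (V_1 - V_4)/110 = 0
  Node 2: (V_2 - 0)/56000 + (V_2 - 24)/36 + (V_2 - V_1)/30 + (V_2 - V_5)/330 = 0
  Node 3: (V_3 - V_1)/430 + (V_3 - V_4)/56000 + (V_3 - V_6)/91000 = 0
  Node 4: (V_4 - V_3)/56000 + (V_4 - V_1)/110 + (V_4 - V_5)/47 + (V_4 - 0)/43000 = 0
  Node 5: (V_5 - V_1)/22 + (V_5 - 24)/6.2 + (V_5 - V_2)/330 + (V_5 - V_4)/47 = 0
  Node 6: (V_6 - 0)/16000 + (V_6 - V_3)/91000 = 0
Collecting terms (coefficients in siemens):
  0.09025·V_1 - 0.03333·V_2 - 0.002326·V_3 - 0.009091·V_4 - 0.04545·V_5 = 0.0012
  0.06416·V_2 - 0.03333·V_1 - 0.00303·V_5 = 0.6667
  0.002354·V_3 - 0.002326·V_1 - 0.00001786·V_4 - 0.00001099·V_6 = 0
  0.03041·V_4 - 0.009091·V_1 - 0.00001786·V_3 - 0.02128·V_5 = 0
  0.2311·V_5 - 0.04545·V_1 - 0.00303·V_2 - 0.02128·V_4 = 3.871
  0.00007349·V_6 - 0.00001099·V_3 = 0
Solving these 6 simultaneous equations (Gaussian elimination) gives:
  V_1 = 23.99 V, V_2 = 23.99 V, V_3 = 23.89 V, V_4 = 23.97 V
  V_5 = 23.99 V, V_6 = 3.573 V
I_R5 = (V_0 - V_7)/R5 = (24 - 0)/24 = 1 A
|I_R5| = 1 A

Final answer: |I_R5| = 1 A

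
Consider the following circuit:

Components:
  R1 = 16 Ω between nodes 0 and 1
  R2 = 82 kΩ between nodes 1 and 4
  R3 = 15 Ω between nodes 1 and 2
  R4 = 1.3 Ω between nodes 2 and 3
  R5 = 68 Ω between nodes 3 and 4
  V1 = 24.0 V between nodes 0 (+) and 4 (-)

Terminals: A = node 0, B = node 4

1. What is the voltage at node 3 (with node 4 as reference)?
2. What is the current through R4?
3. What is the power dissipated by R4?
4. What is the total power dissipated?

Nodal analysis, taking node 4 as the 0 V reference.
Source V1 fixes V_0 = 24 V.
KCL at each unknown node (sum of currents leaving = 0; resistances in Ω):
  Node 1: (V_1 - 24)/16 + (V_1 - 0)/82000 + (V_1 - V_2)/15 = 0
  Node 2: (V_2 - V_1)/15 + (V_2 - V_3)/1.3 = 0
  Node 3: (V_3 - V_2)/1.3 + (V_3 - 0)/68 = 0
Collecting terms (coefficients in siemens):
  0.1292·V_1 - 0.06667·V_2 = 1.5
  0.8359·V_2 - 0.06667·V_1 - 0.7692·V_3 = 0
  0.7839·V_3 - 0.7692·V_2 = 0
Solving these 3 simultaneous equations (Gaussian elimination) gives:
  V_1 = 20.17 V, V_2 = 16.58 V, V_3 = 16.27 V
Part 1:
  Read off the nodal solution: V_3 = 16.27 V
Part 2:
  I_R4 = (V_2 - V_3)/R4 = (16.58 - 16.27)/1.3 = 0.2392 A
  Magnitude: I_R4 = 0.2392 A
Part 3:
  I_R4 = (V_2 - V_3)/R4 = (16.58 - 16.27)/1.3 = 0.2392 A
  P_R4 = I_R4² × R4 = (0.2392)² × 1.3 = 0.07441 W
Part 4:
  Power in each resistor, P = (ΔV)²/R:
    P_R1 = (24 - 20.17)²/16 = 0.9177 W
    P_R2 = (20.17 - 0)²/82000 = 0.00496 W
    P_R3 = (20.17 - 16.58)²/15 = 0.8586 W
    P_R4 = (16.58 - 16.27)²/1.3 = 0.07441 W
    P_R5 = (16.27 - 0)²/68 = 3.892 W
  P_total = P_R1 + P_R2 + P_R3 + P_R4 + P_R5 = 5.748 W

Final answers:
1. V_3 = 16.27 V
2. I_R4 = 0.2392 A
3. P_R4 = 0.07441 W
4. P_total = 5.748 W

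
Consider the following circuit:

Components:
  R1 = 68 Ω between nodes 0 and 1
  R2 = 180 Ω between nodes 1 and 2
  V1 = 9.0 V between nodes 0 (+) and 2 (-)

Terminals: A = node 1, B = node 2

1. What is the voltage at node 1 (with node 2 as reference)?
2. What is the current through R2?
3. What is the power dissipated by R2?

Nodal analysis, taking node 2 as the 0 V reference.
Source V1 fixes V_0 = 9 V.
KCL at each unknown node (sum of currents leaving = 0; resistances in Ω):
  Node 1: (V_1 - 9)/68 + (V_1 - 0)/180 = 0
Collecting terms: 0.02026 × V_1 = 0.1324  =>  V_1 = 6.532 V
Part 1:
  Read off the nodal solution: V_1 = 6.532 V
Part 2:
  I_R2 = (V_1 - V_2)/R2 = (6.532 - 0)/180 = 0.03629 A
  Magnitude: I_R2 = 0.03629 A
Part 3:
  I_R2 = (V_1 - V_2)/R2 = (6.532 - 0)/180 = 0.03629 A
  P_R2 = I_R2² × R2 = (0.03629)² × 180 = 0.2371 W

Final answers:
1. V_1 = 6.532 V
2. I_R2 = 0.03629 A
3. P_R2 = 0.2371 W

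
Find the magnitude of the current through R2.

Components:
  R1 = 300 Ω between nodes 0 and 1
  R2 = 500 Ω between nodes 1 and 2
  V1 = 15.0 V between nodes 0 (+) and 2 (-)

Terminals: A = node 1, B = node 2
Nodal analysis, taking node 2 as the 0 V reference.
Source V1 fixes V_0 = 15 V.
KCL at each unknown node (sum of currents leaving = 0; resistances in Ω):
  Node 1: (V_1 - 15)/300 + (V_1 - 0)/500 = 0
Collecting terms: 0.005333 × V_1 = 0.05  =>  V_1 = 9.375 V
I_R2 = (V_1 - V_2)/R2 = (9.375 - 0)/500 = 0.01875 A
|I_R2| = 0.01875 A

Final answer: |I_R2| = 0.01875 A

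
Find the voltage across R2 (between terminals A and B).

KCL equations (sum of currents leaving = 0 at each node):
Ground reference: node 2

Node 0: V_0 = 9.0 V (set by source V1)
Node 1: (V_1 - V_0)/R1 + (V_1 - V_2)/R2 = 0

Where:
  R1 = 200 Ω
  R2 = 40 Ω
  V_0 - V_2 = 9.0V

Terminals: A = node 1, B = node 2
R1 and R2 are in series across V1 (node 0 → node 1 → node 2), and the output A–B is taken across R2, so this is a voltage divider.
Series current: I = V1/(R1 + R2) = 9/(200 + 40) = 9/240 = 0.0375 A
V_R2 = I × R2 = V1 × R2/(R1 + R2) = 9 × 40/240 = 1.5 V

Final answer: 1.5 V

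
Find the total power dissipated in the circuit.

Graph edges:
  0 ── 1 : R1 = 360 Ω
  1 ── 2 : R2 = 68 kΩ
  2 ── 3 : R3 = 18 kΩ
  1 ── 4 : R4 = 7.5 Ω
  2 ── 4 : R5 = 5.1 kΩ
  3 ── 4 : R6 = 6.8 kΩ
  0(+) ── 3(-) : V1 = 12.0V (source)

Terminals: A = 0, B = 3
Nodal analysis, taking node 3 as the 0 V reference.
Source V1 fixes V_0 = 12 V.
KCL at each unknown node (sum of currents leaving = 0; resistances in Ω):
  Node 1: (V_1 - 12)/360 + (V_1 - V_2)/68000 + (V_1 - V_4)/7.5 = 0
  Node 2: (V_2 - V_1)/68000 + (V_2 - 0)/18000 + (V_2 - V_4)/5100 = 0
  Node 4: (V_4 - V_1)/7.5 + (V_4 - V_2)/5100 + (V_4 - 0)/6800 = 0
Collecting terms (coefficients in siemens):
  0.1361·V_1 - 0.00001471·V_2 - 0.1333·V_4 = 0.03333
  0.0002663·V_2 - 0.00001471·V_1 - 0.0001961·V_4 = 0
  0.1337·V_4 - 0.1333·V_1 - 0.0001961·V_2 = 0
Solving these 3 simultaneous equations (Gaussian elimination) gives:
  V_1 = 11.23 V, V_2 = 8.875 V, V_4 = 11.21 V
Power in each resistor, P = (ΔV)²/R:
  P_R1 = (12 - 11.23)²/360 = 0.001652 W
  P_R2 = (11.23 - 8.875)²/68000 = 0.00008148 W
  P_R3 = (8.875 - 0)²/18000 = 0.004376 W
  P_R4 = (11.23 - 11.21)²/7.5 = 0.00003331 W
  P_R5 = (8.875 - 11.21)²/5100 = 0.001072 W
  P_R6 = (0 - 11.21)²/6800 = 0.01849 W
P_total = P_R1 + P_R2 + P_R3 + P_R4 + P_R5 + P_R6 = 0.0257 W

Final answer: 0.0257 W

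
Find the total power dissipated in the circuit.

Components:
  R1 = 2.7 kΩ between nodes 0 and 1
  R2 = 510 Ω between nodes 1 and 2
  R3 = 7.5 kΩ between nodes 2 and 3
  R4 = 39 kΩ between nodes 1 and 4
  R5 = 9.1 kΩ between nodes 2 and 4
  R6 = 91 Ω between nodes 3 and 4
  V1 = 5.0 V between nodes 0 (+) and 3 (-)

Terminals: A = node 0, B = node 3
Nodal analysis, taking node 3 as the 0 V reference.
Source V1 fixes V_0 = 5 V.
KCL at each unknown node (sum of currents leaving = 0; resistances in Ω):
  Node 1: (V_1 - 5)/2700 + (V_1 - V_2)/510 + (V_1 - V_4)/39000 = 0
  Node 2: (V_2 - V_1)/510 + (V_2 - 0)/7500 + (V_2 - V_4)/9100 = 0
  Node 4: (V_4 - V_1)/39000 + (V_4 - V_2)/9100 + (V_4 - 0)/91 = 0
Collecting terms (coefficients in siemens):
  0.002357·V_1 - 0.001961·V_2 - 0.00002564·V_4 = 0.001852
  0.002204·V_2 - 0.001961·V_1 - 0.0001099·V_4 = 0
  0.01112·V_4 - 0.00002564·V_1 - 0.0001099·V_2 = 0
Solving these 3 simultaneous equations (Gaussian elimination) gives:
  V_1 = 3.031 V, V_2 = 2.698 V, V_4 = 0.03364 V
Power in each resistor, P = (ΔV)²/R:
  P_R1 = (5 - 3.031)²/2700 = 0.001436 W
  P_R2 = (3.031 - 2.698)²/510 = 0.0002171 W
  P_R3 = (2.698 - 0)²/7500 = 0.0009705 W
  P_R4 = (3.031 - 0.03364)²/39000 = 0.0002303 W
  P_R5 = (2.698 - 0.03364)²/9100 = 0.0007801 W
  P_R6 = (0 - 0.03364)²/91 = 0.00001243 W
P_total = P_R1 + P_R2 + P_R3 + P_R4 + P_R5 + P_R6 = 0.003647 W

Final answer: 0.003647 W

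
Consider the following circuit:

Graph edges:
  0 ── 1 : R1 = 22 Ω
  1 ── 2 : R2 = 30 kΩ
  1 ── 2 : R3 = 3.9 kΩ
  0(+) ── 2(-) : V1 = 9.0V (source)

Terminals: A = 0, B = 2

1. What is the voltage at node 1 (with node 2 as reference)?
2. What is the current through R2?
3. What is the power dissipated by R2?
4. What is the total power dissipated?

Nodal analysis, taking node 2 as the 0 V reference.
Source V1 fixes V_0 = 9 V.
KCL at each unknown node (sum of currents leaving = 0; resistances in Ω):
  Node 1: (V_1 - 9)/22 + (V_1 - 0)/30000 + (V_1 - 0)/3900 = 0
Collecting terms: 0.04574 × V_1 = 0.4091  =>  V_1 = 8.943 V
Part 1:
  Read off the nodal solution: V_1 = 8.943 V
Part 2:
  I_R2 = (V_1 - V_2)/R2 = (8.943 - 0)/30000 = 0.0002981 A
  Magnitude: I_R2 = 0.0002981 A
Part 3:
  I_R2 = (V_1 - V_2)/R2 = (8.943 - 0)/30000 = 0.0002981 A
  P_R2 = I_R2² × R2 = (0.0002981)² × 30000 = 0.002666 W
Part 4:
  Power in each resistor, P = (ΔV)²/R:
    P_R1 = (9 - 8.943)²/22 = 0.0001477 W
    P_R2 = (8.943 - 0)²/30000 = 0.002666 W
    P_R3 = (8.943 - 0)²/3900 = 0.02051 W
  P_total = P_R1 + P_R2 + P_R3 = 0.02332 W

Final answers:
1. V_1 = 8.943 V
2. I_R2 = 0.0002981 A
3. P_R2 = 0.002666 W
4. P_total = 0.02332 W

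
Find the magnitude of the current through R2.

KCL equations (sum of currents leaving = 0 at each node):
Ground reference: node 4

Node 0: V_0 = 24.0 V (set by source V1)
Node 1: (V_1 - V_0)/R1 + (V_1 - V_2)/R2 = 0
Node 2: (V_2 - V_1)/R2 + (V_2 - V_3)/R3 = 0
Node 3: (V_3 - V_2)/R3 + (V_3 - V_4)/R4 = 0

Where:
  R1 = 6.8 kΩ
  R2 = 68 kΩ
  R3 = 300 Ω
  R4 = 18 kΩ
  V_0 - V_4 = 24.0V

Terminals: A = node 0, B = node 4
Nodal analysis, taking node 4 as the 0 V reference.
Source V1 fixes V_0 = 24 V.
KCL at each unknown node (sum of currents leaving = 0; resistances in Ω):
  Node 1: (V_1 - 24)/6800 + (V_1 - V_2)/68000 = 0
  Node 2: (V_2 - V_1)/68000 + (V_2 - V_3)/300 = 0
  Node 3: (V_3 - V_2)/300 + (V_3 - 0)/18000 = 0
Collecting terms (coefficients in siemens):
  0.0001618·V_1 - 0.00001471·V_2 = 0.003529
  0.003348·V_2 - 0.00001471·V_1 - 0.003333·V_3 = 0
  0.003389·V_3 - 0.003333·V_2 = 0
Solving these 3 simultaneous equations (Gaussian elimination) gives:
  V_1 = 22.25 V, V_2 = 4.718 V, V_3 = 4.64 V
I_R2 = (V_1 - V_2)/R2 = (22.25 - 4.718)/68000 = 0.0002578 A
|I_R2| = 0.0002578 A

Final answer: |I_R2| = 0.0002578 A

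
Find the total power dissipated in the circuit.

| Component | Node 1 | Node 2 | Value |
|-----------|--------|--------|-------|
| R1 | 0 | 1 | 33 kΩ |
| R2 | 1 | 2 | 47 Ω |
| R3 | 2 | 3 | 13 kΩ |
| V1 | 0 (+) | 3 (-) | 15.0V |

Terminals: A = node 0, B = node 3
Nodal analysis, taking node 3 as the 0 V reference.
Source V1 fixes V_0 = 15 V.
KCL at each unknown node (sum of currents leaving = 0; resistances in Ω):
  Node 1: (V_1 - 15)/33000 + (V_1 - V_2)/47 = 0
  Node 2: (V_2 - V_1)/47 + (V_2 - 0)/13000 = 0
Collecting terms (coefficients in siemens):
  0.02131·V_1 - 0.02128·V_2 = 0.0004545
  0.02135·V_2 - 0.02128·V_1 = 0
Determinant D = (0.02131)(0.02135) - (-0.02128)(-0.02128) = 0.000002284
V_1 = [(0.0004545)(0.02135) - (-0.02128)(0)]/D = 4.25 V
V_2 = [(0.02131)(0) - (0.0004545)(-0.02128)]/D = 4.235 V
Power in each resistor, P = (ΔV)²/R:
  P_R1 = (15 - 4.25)²/33000 = 0.003502 W
  P_R2 = (4.25 - 4.235)²/47 = 0.000004987 W
  P_R3 = (4.235 - 0)²/13000 = 0.00138 W
P_total = P_R1 + P_R2 + P_R3 = 0.004886 W

Final answer: 0.004886 W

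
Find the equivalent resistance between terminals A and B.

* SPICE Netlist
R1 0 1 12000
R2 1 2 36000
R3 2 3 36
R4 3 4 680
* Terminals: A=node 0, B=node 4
Reduce the network between node 0 (A) and node 4 (B) by series/parallel combination:
  Rs1 = R1 + R2 (series, joined only at node 1) = 12000 + 36000 = 48000 Ω
  Rs2 = R3 + Rs1 (series, joined only at node 2) = 36 + 48000 = 48040 Ω
  Rs3 = R4 + Rs2 (series, joined only at node 3) = 680 + 48040 = 48720 Ω
R_eq = 48.72 kΩ

Final answer: 48.72 kΩ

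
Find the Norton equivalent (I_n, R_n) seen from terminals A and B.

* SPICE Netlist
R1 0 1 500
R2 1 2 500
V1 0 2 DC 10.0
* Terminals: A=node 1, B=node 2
Find the Thévenin equivalent first; then I_n = V_th/R_th and R_n = R_th.
Step 1 — V_th is the open-circuit voltage V_A - V_B (nothing connected across the terminals).
Nodal analysis, taking node 2 as the 0 V reference.
Source V1 fixes V_0 = 10 V.
KCL at each unknown node (sum of currents leaving = 0; resistances in Ω):
  Node 1: (V_1 - 10)/500 + (V_1 - 0)/500 = 0
Collecting terms: 0.004 × V_1 = 0.02  =>  V_1 = 5 V
V_th = V_1 - V_2 = 5 - 0 = 5 V
Step 2 — R_th: zero the source — replace V1 by a short circuit (node 2 merges into node 0) — and find the resistance seen between A (node 1) and B (node 0).
Reduce the network between node 1 (A) and node 0 (B) by series/parallel combination:
  Rp1 = R1 ‖ R2 (parallel, both between nodes 0 and 1) = 1/(1/500 + 1/500) = 250 Ω
R_th = 250 Ω
I_n = V_th/R_th = 5/250 = 0.02 A, and R_n = R_th = 250 Ω

Final answer: I_n = 0.02 A, R_n = 250 Ω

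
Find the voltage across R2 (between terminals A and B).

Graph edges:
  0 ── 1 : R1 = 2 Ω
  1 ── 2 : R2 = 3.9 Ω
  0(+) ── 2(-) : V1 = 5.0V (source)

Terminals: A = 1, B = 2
R1 and R2 are in series across V1 (node 0 → node 1 → node 2), and the output A–B is taken across R2, so this is a voltage divider.
Series current: I = V1/(R1 + R2) = 5/(2 + 3.9) = 5/5.9 = 0.8475 A
V_R2 = I × R2 = V1 × R2/(R1 + R2) = 5 × 3.9/5.9 = 3.305 V

Final answer: 3.305 V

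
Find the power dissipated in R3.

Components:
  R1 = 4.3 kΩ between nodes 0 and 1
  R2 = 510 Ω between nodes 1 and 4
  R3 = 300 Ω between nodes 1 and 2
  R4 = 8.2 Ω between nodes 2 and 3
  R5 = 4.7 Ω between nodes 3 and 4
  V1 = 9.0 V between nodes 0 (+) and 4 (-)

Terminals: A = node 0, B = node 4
Nodal analysis, taking node 4 as the 0 V reference.
Source V1 fixes V_0 = 9 V.
KCL at each unknown node (sum of currents leaving = 0; resistances in Ω):
  Node 1: (V_1 - 9)/4300 + (V_1 - 0)/510 + (V_1 - V_2)/300 = 0
  Node 2: (V_2 - V_1)/300 + (V_2 - V_3)/8.2 = 0
  Node 3: (V_3 - V_2)/8.2 + (V_3 - 0)/4.7 = 0
Collecting terms (coefficients in siemens):
  0.005527·V_1 - 0.003333·V_2 = 0.002093
  0.1253·V_2 - 0.003333·V_1 - 0.122·V_3 = 0
  0.3347·V_3 - 0.122·V_2 = 0
Solving these 3 simultaneous equations (Gaussian elimination) gives:
  V_1 = 0.3884 V, V_2 = 0.01601 V, V_3 = 0.005834 V
I_R3 = (V_1 - V_2)/R3 = (0.3884 - 0.01601)/300 = 0.001241 A
P_R3 = I_R3² × R3 = (0.001241)² × 300 = 0.0004622 W

Final answer: 0.0004622 W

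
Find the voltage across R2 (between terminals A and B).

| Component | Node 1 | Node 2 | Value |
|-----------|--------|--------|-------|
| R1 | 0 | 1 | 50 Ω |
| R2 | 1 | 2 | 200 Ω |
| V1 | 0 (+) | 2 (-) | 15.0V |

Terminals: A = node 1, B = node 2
R1 and R2 are in series across V1 (node 0 → node 1 → node 2), and the output A–B is taken across R2, so this is a voltage divider.
Series current: I = V1/(R1 + R2) = 15/(50 + 200) = 15/250 = 0.06 A
V_R2 = I × R2 = V1 × R2/(R1 + R2) = 15 × 200/250 = 12 V

Final answer: 12 V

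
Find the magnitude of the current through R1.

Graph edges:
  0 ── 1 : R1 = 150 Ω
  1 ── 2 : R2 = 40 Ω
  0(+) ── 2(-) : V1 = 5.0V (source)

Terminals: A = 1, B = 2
Nodal analysis, taking node 2 as the 0 V reference.
Source V1 fixes V_0 = 5 V.
KCL at each unknown node (sum of currents leaving = 0; resistances in Ω):
  Node 1: (V_1 - 5)/150 + (V_1 - 0)/40 = 0
Collecting terms: 0.03167 × V_1 = 0.03333  =>  V_1 = 1.053 V
I_R1 = (V_0 - V_1)/R1 = (5 - 1.053)/150 = 0.02632 A
|I_R1| = 0.02632 A

Final answer: |I_R1| = 0.02632 A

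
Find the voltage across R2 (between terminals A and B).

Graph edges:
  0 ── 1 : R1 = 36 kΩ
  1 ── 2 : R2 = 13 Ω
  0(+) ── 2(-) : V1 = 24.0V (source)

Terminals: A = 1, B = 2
R1 and R2 are in series across V1 (node 0 → node 1 → node 2), and the output A–B is taken across R2, so this is a voltage divider.
Series current: I = V1/(R1 + R2) = 24/(36000 + 13) = 24/36010 = 0.0006664 A
V_R2 = I × R2 = V1 × R2/(R1 + R2) = 24 × 13/36010 = 0.008664 V

Final answer: 0.008664 V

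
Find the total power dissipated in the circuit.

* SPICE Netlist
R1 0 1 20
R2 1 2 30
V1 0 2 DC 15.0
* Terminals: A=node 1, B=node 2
Nodal analysis, taking node 2 as the 0 V reference.
Source V1 fixes V_0 = 15 V.
KCL at each unknown node (sum of currents leaving = 0; resistances in Ω):
  Node 1: (V_1 - 15)/20 + (V_1 - 0)/30 = 0
Collecting terms: 0.08333 × V_1 = 0.75  =>  V_1 = 9 V
Power in each resistor, P = (ΔV)²/R:
  P_R1 = (15 - 9)²/20 = 1.8 W
  P_R2 = (9 - 0)²/30 = 2.7 W
P_total = P_R1 + P_R2 = 4.5 W

Final answer: 4.5 W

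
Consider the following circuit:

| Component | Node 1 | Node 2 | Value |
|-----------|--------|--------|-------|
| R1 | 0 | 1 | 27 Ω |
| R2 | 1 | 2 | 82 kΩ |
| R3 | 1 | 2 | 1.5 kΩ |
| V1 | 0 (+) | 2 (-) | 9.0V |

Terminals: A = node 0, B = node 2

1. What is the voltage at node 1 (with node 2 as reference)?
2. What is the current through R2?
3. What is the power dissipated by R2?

Nodal analysis, taking node 2 as the 0 V reference.
Source V1 fixes V_0 = 9 V.
KCL at each unknown node (sum of currents leaving = 0; resistances in Ω):
  Node 1: (V_1 - 9)/27 + (V_1 - 0)/82000 + (V_1 - 0)/1500 = 0
Collecting terms: 0.03772 × V_1 = 0.3333  =>  V_1 = 8.838 V
Part 1:
  Read off the nodal solution: V_1 = 8.838 V
Part 2:
  I_R2 = (V_1 - V_2)/R2 = (8.838 - 0)/82000 = 0.0001078 A
  Magnitude: I_R2 = 0.0001078 A
Part 3:
  I_R2 = (V_1 - V_2)/R2 = (8.838 - 0)/82000 = 0.0001078 A
  P_R2 = I_R2² × R2 = (0.0001078)² × 82000 = 0.0009526 W

Final answers:
1. V_1 = 8.838 V
2. I_R2 = 0.0001078 A
3. P_R2 = 0.0009526 W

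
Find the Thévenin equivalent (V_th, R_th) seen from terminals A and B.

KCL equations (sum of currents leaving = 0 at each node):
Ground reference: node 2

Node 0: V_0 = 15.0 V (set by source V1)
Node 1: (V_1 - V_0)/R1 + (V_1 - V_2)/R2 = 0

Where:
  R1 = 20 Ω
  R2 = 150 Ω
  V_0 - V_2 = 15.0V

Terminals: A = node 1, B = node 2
Step 1 — V_th is the open-circuit voltage V_A - V_B (nothing connected across the terminals).
Nodal analysis, taking node 2 as the 0 V reference.
Source V1 fixes V_0 = 15 V.
KCL at each unknown node (sum of currents leaving = 0; resistances in Ω):
  Node 1: (V_1 - 15)/20 + (V_1 - 0)/150 = 0
Collecting terms: 0.05667 × V_1 = 0.75  =>  V_1 = 13.24 V
V_th = V_1 - V_2 = 13.24 - 0 = 13.24 V
Step 2 — R_th: zero the source — replace V1 by a short circuit (node 2 merges into node 0) — and find the resistance seen between A (node 1) and B (node 0).
Reduce the network between node 1 (A) and node 0 (B) by series/parallel combination:
  Rp1 = R1 ‖ R2 (parallel, both between nodes 0 and 1) = 1/(1/20 + 1/150) = 17.65 Ω
R_th = 17.65 Ω

Final answer: V_th = 13.24 V, R_th = 17.65 Ω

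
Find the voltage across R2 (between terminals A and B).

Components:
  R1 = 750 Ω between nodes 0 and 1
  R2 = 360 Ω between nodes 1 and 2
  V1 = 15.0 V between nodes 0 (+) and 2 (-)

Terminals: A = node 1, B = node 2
R1 and R2 are in series across V1 (node 0 → node 1 → node 2), and the output A–B is taken across R2, so this is a voltage divider.
Series current: I = V1/(R1 + R2) = 15/(750 + 360) = 15/1110 = 0.01351 A
V_R2 = I × R2 = V1 × R2/(R1 + R2) = 15 × 360/1110 = 4.865 V

Final answer: 4.865 V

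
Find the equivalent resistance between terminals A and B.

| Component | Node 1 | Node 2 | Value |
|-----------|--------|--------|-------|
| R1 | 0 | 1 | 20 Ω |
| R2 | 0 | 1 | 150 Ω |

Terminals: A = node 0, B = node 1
Reduce the network between node 0 (A) and node 1 (B) by series/parallel combination:
  Rp1 = R1 ‖ R2 (parallel, both between nodes 0 and 1) = 1/(1/20 + 1/150) = 17.65 Ω
R_eq = 17.65 Ω

Final answer: 17.65 Ω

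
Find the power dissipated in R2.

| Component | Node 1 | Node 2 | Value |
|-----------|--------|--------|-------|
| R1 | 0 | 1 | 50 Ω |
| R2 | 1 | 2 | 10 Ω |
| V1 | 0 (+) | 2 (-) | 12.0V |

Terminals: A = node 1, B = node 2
Nodal analysis, taking node 2 as the 0 V reference.
Source V1 fixes V_0 = 12 V.
KCL at each unknown node (sum of currents leaving = 0; resistances in Ω):
  Node 1: (V_1 - 12)/50 + (V_1 - 0)/10 = 0
Collecting terms: 0.12 × V_1 = 0.24  =>  V_1 = 2 V
I_R2 = (V_1 - V_2)/R2 = (2 - 0)/10 = 0.2 A
P_R2 = I_R2² × R2 = (0.2)² × 10 = 0.4 W

Final answer: 0.4 W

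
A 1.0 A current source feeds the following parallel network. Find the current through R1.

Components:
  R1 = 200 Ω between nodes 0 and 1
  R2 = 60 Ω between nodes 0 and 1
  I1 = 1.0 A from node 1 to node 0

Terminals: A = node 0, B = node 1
All resistors sit directly between nodes 0 and 1, so they are in parallel and share one voltage V; the full source current 1 A splits among them.
1/R_par = 1/200 + 1/60 = 0.02167 S  =>  R_par = 46.15 Ω
V = I × R_par = 1 × 46.15 = 46.15 V
I_R1 = V/R1 = 46.15/200 = 0.2308 A

Final answer: 0.2308 A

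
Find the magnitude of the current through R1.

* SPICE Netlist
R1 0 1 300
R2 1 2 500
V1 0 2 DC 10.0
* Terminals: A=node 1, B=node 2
Nodal analysis, taking node 2 as the 0 V reference.
Source V1 fixes V_0 = 10 V.
KCL at each unknown node (sum of currents leaving = 0; resistances in Ω):
  Node 1: (V_1 - 10)/300 + (V_1 - 0)/500 = 0
Collecting terms: 0.005333 × V_1 = 0.03333  =>  V_1 = 6.25 V
I_R1 = (V_0 - V_1)/R1 = (10 - 6.25)/300 = 0.0125 A
|I_R1| = 0.0125 A

Final answer: |I_R1| = 0.0125 A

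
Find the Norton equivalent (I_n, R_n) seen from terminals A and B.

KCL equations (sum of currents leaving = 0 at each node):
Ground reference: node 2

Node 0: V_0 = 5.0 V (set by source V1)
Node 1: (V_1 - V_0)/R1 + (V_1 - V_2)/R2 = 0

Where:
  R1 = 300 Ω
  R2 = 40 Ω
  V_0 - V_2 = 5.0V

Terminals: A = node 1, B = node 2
Find the Thévenin equivalent first; then I_n = V_th/R_th and R_n = R_th.
Step 1 — V_th is the open-circuit voltage V_A - V_B (nothing connected across the terminals).
Nodal analysis, taking node 2 as the 0 V reference.
Source V1 fixes V_0 = 5 V.
KCL at each unknown node (sum of currents leaving = 0; resistances in Ω):
  Node 1: (V_1 - 5)/300 + (V_1 - 0)/40 = 0
Collecting terms: 0.02833 × V_1 = 0.01667  =>  V_1 = 0.5882 V
V_th = V_1 - V_2 = 0.5882 - 0 = 0.5882 V
Step 2 — R_th: zero the source — replace V1 by a short circuit (node 2 merges into node 0) — and find the resistance seen between A (node 1) and B (node 0).
Reduce the network between node 1 (A) and node 0 (B) by series/parallel combination:
  Rp1 = R1 ‖ R2 (parallel, both between nodes 0 and 1) = 1/(1/300 + 1/40) = 35.29 Ω
R_th = 35.29 Ω
I_n = V_th/R_th = 0.5882/35.29 = 0.01667 A, and R_n = R_th = 35.29 Ω

Final answer: I_n = 0.01667 A, R_n = 35.29 Ω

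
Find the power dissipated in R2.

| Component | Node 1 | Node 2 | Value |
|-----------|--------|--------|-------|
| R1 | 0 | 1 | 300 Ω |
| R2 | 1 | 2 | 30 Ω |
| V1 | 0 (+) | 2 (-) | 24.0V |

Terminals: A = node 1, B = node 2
Nodal analysis, taking node 2 as the 0 V reference.
Source V1 fixes V_0 = 24 V.
KCL at each unknown node (sum of currents leaving = 0; resistances in Ω):
  Node 1: (V_1 - 24)/300 + (V_1 - 0)/30 = 0
Collecting terms: 0.03667 × V_1 = 0.08  =>  V_1 = 2.182 V
I_R2 = (V_1 - V_2)/R2 = (2.182 - 0)/30 = 0.07273 A
P_R2 = I_R2² × R2 = (0.07273)² × 30 = 0.1587 W

Final answer: 0.1587 W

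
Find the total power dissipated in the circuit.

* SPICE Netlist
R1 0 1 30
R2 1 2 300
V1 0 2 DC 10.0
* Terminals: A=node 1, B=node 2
Nodal analysis, taking node 2 as the 0 V reference.
Source V1 fixes V_0 = 10 V.
KCL at each unknown node (sum of currents leaving = 0; resistances in Ω):
  Node 1: (V_1 - 10)/30 + (V_1 - 0)/300 = 0
Collecting terms: 0.03667 × V_1 = 0.3333  =>  V_1 = 9.091 V
Power in each resistor, P = (ΔV)²/R:
  P_R1 = (10 - 9.091)²/30 = 0.02755 W
  P_R2 = (9.091 - 0)²/300 = 0.2755 W
P_total = P_R1 + P_R2 = 0.303 W

Final answer: 0.303 W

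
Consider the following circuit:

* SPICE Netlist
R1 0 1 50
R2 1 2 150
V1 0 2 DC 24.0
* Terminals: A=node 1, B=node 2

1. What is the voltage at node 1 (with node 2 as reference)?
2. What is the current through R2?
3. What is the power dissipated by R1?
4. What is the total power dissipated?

Nodal analysis, taking node 2 as the 0 V reference.
Source V1 fixes V_0 = 24 V.
KCL at each unknown node (sum of currents leaving = 0; resistances in Ω):
  Node 1: (V_1 - 24)/50 + (V_1 - 0)/150 = 0
Collecting terms: 0.02667 × V_1 = 0.48  =>  V_1 = 18 V
Part 1:
  Read off the nodal solution: V_1 = 18 V
Part 2:
  I_R2 = (V_1 - V_2)/R2 = (18 - 0)/150 = 0.12 A
  Magnitude: I_R2 = 0.12 A
Part 3:
  I_R1 = (V_0 - V_1)/R1 = (24 - 18)/50 = 0.12 A
  P_R1 = I_R1² × R1 = (0.12)² × 50 = 0.72 W
Part 4:
  Power in each resistor, P = (ΔV)²/R:
    P_R1 = (24 - 18)²/50 = 0.72 W
    P_R2 = (18 - 0)²/150 = 2.16 W
  P_total = P_R1 + P_R2 = 2.88 W

Final answers:
1. V_1 = 18 V
2. I_R2 = 0.12 A
3. P_R1 = 0.72 W
4. P_total = 2.88 W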